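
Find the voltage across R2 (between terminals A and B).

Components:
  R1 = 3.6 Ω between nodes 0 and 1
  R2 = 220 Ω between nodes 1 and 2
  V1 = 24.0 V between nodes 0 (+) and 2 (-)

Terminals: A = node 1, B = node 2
R1 and R2 are in series across V1 (node 0 → node 1 → node 2), and the output A–B is taken across R2, so this is a voltage divider.
Series current: I = V1/(R1 + R2) = 24/(3.6 + 220) = 24/223.6 = 0.1073 A
V_R2 = I × R2 = V1 × R2/(R1 + R2) = 24 × 220/223.6 = 23.61 V

Final answer: 23.61 V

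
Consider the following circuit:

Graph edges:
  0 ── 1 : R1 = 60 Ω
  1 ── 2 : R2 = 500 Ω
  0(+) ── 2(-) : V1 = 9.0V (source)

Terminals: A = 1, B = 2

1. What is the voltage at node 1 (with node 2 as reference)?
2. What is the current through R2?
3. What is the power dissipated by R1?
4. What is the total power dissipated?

Nodal analysis, taking node 2 as the 0 V reference.
Source V1 fixes V_0 = 9 V.
KCL at each unknown node (sum of currents leaving = 0; resistances in Ω):
  Node 1: (V_1 - 9)/60 + (V_1 - 0)/500 = 0
Collecting terms: 0.01867 × V_1 = 0.15  =>  V_1 = 8.036 V
Part 1:
  Read off the nodal solution: V_1 = 8.036 V
Part 2:
  I_R2 = (V_1 - V_2)/R2 = (8.036 - 0)/500 = 0.01607 A
  Magnitude: I_R2 = 0.01607 A
Part 3:
  I_R1 = (V_0 - V_1)/R1 = (9 - 8.036)/60 = 0.01607 A
  P_R1 = I_R1² × R1 = (0.01607)² × 60 = 0.0155 W
Part 4:
  Power in each resistor, P = (ΔV)²/R:
    P_R1 = (9 - 8.036)²/60 = 0.0155 W
    P_R2 = (8.036 - 0)²/500 = 0.1291 W
  P_total = P_R1 + P_R2 = 0.1446 W

Final answers:
1. V_1 = 8.036 V
2. I_R2 = 0.01607 A
3. P_R1 = 0.0155 W
4. P_total = 0.1446 W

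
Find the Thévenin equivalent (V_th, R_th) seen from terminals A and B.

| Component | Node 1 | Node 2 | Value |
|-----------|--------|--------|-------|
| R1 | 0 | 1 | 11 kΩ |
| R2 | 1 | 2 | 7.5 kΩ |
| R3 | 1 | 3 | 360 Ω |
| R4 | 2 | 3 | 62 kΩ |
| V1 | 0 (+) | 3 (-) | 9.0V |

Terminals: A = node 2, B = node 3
Step 1 — V_th is the open-circuit voltage V_A - V_B (nothing connected across the terminals).
Nodal analysis, taking node 3 as the 0 V reference.
Source V1 fixes V_0 = 9 V.
KCL at each unknown node (sum of currents leaving = 0; resistances in Ω):
  Node 1: (V_1 - 9)/11000 + (V_1 - V_2)/7500 + (V_1 - 0)/360 = 0
  Node 2: (V_2 - V_1)/7500 + (V_2 - 0)/62000 = 0
Collecting terms (coefficients in siemens):
  0.003002·V_1 - 0.0001333·V_2 = 0.0008182
  0.0001495·V_2 - 0.0001333·V_1 = 0
Determinant D = (0.003002)(0.0001495) - (-0.0001333)(-0.0001333) = 0.0000004309
V_1 = [(0.0008182)(0.0001495) - (-0.0001333)(0)]/D = 0.2838 V
V_2 = [(0.003002)(0) - (0.0008182)(-0.0001333)]/D = 0.2532 V
V_th = V_2 - V_3 = 0.2532 - 0 = 0.2532 V
Step 2 — R_th: zero the source — replace V1 by a short circuit (node 3 merges into node 0) — and find the resistance seen between A (node 2) and B (node 0).
Reduce the network between node 2 (A) and node 0 (B) by series/parallel combination:
  Rp1 = R1 ‖ R3 (parallel, both between nodes 0 and 1) = 1/(1/11000 + 1/360) = 348.6 Ω
  Rs1 = R2 + Rp1 (series, joined only at node 1) = 7500 + 348.6 = 7849 Ω
  Rp2 = R4 ‖ Rs1 (parallel, both between nodes 0 and 2) = 1/(1/62000 + 1/7849) = 6967 Ω
R_th = 6.967 kΩ

Final answer: V_th = 0.2532 V, R_th = 6.967 kΩ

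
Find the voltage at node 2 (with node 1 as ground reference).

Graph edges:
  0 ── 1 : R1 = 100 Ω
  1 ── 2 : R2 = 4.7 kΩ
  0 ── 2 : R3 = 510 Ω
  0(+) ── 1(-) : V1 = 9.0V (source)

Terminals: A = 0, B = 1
Nodal analysis, taking node 1 as the 0 V reference.
Source V1 fixes V_0 = 9 V.
KCL at each unknown node (sum of currents leaving = 0; resistances in Ω):
  Node 2: (V_2 - 0)/4700 + (V_2 - 9)/510 = 0
Collecting terms: 0.002174 × V_2 = 0.01765  =>  V_2 = 8.119 V
The requested potential is V_2 = 8.119 V.

Final answer: V_2 = 8.119 V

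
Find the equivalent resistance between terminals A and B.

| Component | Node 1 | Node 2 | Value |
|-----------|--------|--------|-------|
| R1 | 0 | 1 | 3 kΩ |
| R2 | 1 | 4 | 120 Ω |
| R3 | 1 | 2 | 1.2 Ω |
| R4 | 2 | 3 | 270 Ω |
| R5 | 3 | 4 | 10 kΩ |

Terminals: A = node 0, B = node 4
Reduce the network between node 0 (A) and node 4 (B) by series/parallel combination:
  Rs1 = R3 + R4 (series, joined only at node 2) = 1.2 + 270 = 271.2 Ω
  Rs2 = R5 + Rs1 (series, joined only at node 3) = 10000 + 271.2 = 10270 Ω
  Rp1 = R2 ‖ Rs2 (parallel, both between nodes 1 and 4) = 1/(1/120 + 1/10270) = 118.6 Ω
  Rs3 = R1 + Rp1 (series, joined only at node 1) = 3000 + 118.6 = 3119 Ω
R_eq = 3.119 kΩ

Final answer: 3.119 kΩ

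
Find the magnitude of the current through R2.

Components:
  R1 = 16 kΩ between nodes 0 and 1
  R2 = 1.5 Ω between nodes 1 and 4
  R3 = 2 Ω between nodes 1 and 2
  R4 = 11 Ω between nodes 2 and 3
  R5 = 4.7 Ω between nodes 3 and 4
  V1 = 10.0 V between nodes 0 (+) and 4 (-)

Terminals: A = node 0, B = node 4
Nodal analysis, taking node 4 as the 0 V reference.
Source V1 fixes V_0 = 10 V.
KCL at each unknown node (sum of currents leaving = 0; resistances in Ω):
  Node 1: (V_1 - 10)/16000 + (V_1 - 0)/1.5 + (V_1 - V_2)/2 = 0
  Node 2: (V_2 - V_1)/2 + (V_2 - V_3)/11 = 0
  Node 3: (V_3 - V_2)/11 + (V_3 - 0)/4.7 = 0
Collecting terms (coefficients in siemens):
  1.167·V_1 - 0.5·V_2 = 0.000625
  0.5909·V_2 - 0.5·V_1 - 0.09091·V_3 = 0
  0.3037·V_3 - 0.09091·V_2 = 0
Solving these 3 simultaneous equations (Gaussian elimination) gives:
  V_1 = 0.0008642 V, V_2 = 0.0007665 V, V_3 = 0.0002295 V
I_R2 = (V_1 - V_4)/R2 = (0.0008642 - 0)/1.5 = 0.0005761 A
|I_R2| = 0.0005761 A

Final answer: |I_R2| = 0.0005761 A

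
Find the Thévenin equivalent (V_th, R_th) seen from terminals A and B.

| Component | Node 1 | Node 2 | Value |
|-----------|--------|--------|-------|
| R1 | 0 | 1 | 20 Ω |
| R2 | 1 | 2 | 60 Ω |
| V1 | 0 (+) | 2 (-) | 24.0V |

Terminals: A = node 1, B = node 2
Step 1 — V_th is the open-circuit voltage V_A - V_B (nothing connected across the terminals).
Nodal analysis, taking node 2 as the 0 V reference.
Source V1 fixes V_0 = 24 V.
KCL at each unknown node (sum of currents leaving = 0; resistances in Ω):
  Node 1: (V_1 - 24)/20 + (V_1 - 0)/60 = 0
Collecting terms: 0.06667 × V_1 = 1.2  =>  V_1 = 18 V
V_th = V_1 - V_2 = 18 - 0 = 18 V
Step 2 — R_th: zero the source — replace V1 by a short circuit (node 2 merges into node 0) — and find the resistance seen between A (node 1) and B (node 0).
Reduce the network between node 1 (A) and node 0 (B) by series/parallel combination:
  Rp1 = R1 ‖ R2 (parallel, both between nodes 0 and 1) = 1/(1/20 + 1/60) = 15 Ω
R_th = 15 Ω

Final answer: V_th = 18 V, R_th = 15 Ω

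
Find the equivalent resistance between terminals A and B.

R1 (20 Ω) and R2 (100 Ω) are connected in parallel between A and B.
Reduce the network between node 0 (A) and node 1 (B) by series/parallel combination:
  Rp1 = R1 ‖ R2 (parallel, both between nodes 0 and 1) = 1/(1/20 + 1/100) = 16.67 Ω
R_eq = 16.67 Ω

Final answer: 16.67 Ω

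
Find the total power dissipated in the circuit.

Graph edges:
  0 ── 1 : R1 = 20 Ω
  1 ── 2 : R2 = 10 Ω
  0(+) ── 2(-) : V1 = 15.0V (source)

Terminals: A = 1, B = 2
Nodal analysis, taking node 2 as the 0 V reference.
Source V1 fixes V_0 = 15 V.
KCL at each unknown node (sum of currents leaving = 0; resistances in Ω):
  Node 1: (V_1 - 15)/20 + (V_1 - 0)/10 = 0
Collecting terms: 0.15 × V_1 = 0.75  =>  V_1 = 5 V
Power in each resistor, P = (ΔV)²/R:
  P_R1 = (15 - 5)²/20 = 5 W
  P_R2 = (5 - 0)²/10 = 2.5 W
P_total = P_R1 + P_R2 = 7.5 W

Final answer: 7.5 W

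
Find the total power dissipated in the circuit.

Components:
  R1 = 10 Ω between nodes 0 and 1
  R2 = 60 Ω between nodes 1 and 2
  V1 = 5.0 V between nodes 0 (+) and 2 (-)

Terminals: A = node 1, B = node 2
Nodal analysis, taking node 2 as the 0 V reference.
Source V1 fixes V_0 = 5 V.
KCL at each unknown node (sum of currents leaving = 0; resistances in Ω):
  Node 1: (V_1 - 5)/10 + (V_1 - 0)/60 = 0
Collecting terms: 0.1167 × V_1 = 0.5  =>  V_1 = 4.286 V
Power in each resistor, P = (ΔV)²/R:
  P_R1 = (5 - 4.286)²/10 = 0.05102 W
  P_R2 = (4.286 - 0)²/60 = 0.3061 W
P_total = P_R1 + P_R2 = 0.3571 W

Final answer: 0.3571 W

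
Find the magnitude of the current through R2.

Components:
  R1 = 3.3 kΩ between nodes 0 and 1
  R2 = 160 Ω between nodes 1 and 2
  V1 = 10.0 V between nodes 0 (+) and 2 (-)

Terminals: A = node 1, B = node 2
Nodal analysis, taking node 2 as the 0 V reference.
Source V1 fixes V_0 = 10 V.
KCL at each unknown node (sum of currents leaving = 0; resistances in Ω):
  Node 1: (V_1 - 10)/3300 + (V_1 - 0)/160 = 0
Collecting terms: 0.006553 × V_1 = 0.00303  =>  V_1 = 0.4624 V
I_R2 = (V_1 - V_2)/R2 = (0.4624 - 0)/160 = 0.00289 A
|I_R2| = 0.00289 A

Final answer: |I_R2| = 0.00289 A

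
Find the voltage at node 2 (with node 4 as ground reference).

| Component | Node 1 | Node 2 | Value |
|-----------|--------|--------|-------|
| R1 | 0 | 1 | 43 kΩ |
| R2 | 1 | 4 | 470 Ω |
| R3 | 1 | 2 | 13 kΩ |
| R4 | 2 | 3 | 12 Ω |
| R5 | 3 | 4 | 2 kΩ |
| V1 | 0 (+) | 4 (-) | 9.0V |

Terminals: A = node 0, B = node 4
Nodal analysis, taking node 4 as the 0 V reference.
Source V1 fixes V_0 = 9 V.
KCL at each unknown node (sum of currents leaving = 0; resistances in Ω):
  Node 1: (V_1 - 9)/43000 + (V_1 - 0)/470 + (V_1 - V_2)/13000 = 0
  Node 2: (V_2 - V_1)/13000 + (V_2 - V_3)/12 = 0
  Node 3: (V_3 - V_2)/12 + (V_3 - 0)/2000 = 0
Collecting terms (coefficients in siemens):
  0.002228·V_1 - 0.00007692·V_2 = 0.0002093
  0.08341·V_2 - 0.00007692·V_1 - 0.08333·V_3 = 0
  0.08383·V_3 - 0.08333·V_2 = 0
Solving these 3 simultaneous equations (Gaussian elimination) gives:
  V_1 = 0.09439 V, V_2 = 0.01265 V, V_3 = 0.01257 V
The requested potential is V_2 = 0.01265 V.

Final answer: V_2 = 0.01265 V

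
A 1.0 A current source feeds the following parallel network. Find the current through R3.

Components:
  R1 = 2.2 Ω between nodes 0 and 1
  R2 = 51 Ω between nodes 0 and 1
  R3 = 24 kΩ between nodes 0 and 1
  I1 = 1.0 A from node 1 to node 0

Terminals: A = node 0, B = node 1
All resistors sit directly between nodes 0 and 1, so they are in parallel and share one voltage V; the full source current 1 A splits among them.
1/R_par = 1/2.2 + 1/51 + 1/24000 = 0.4742 S  =>  R_par = 2.109 Ω
V = I × R_par = 1 × 2.109 = 2.109 V
I_R3 = V/R3 = 2.109/24000 = 0.00008787 A

Final answer: 8.787e-05 A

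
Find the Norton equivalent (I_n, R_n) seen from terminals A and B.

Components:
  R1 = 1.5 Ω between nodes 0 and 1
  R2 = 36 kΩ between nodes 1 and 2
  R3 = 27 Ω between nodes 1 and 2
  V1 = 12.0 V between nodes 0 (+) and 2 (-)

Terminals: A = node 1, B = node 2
Find the Thévenin equivalent first; then I_n = V_th/R_th and R_n = R_th.
Step 1 — V_th is the open-circuit voltage V_A - V_B (nothing connected across the terminals).
Nodal analysis, taking node 2 as the 0 V reference.
Source V1 fixes V_0 = 12 V.
KCL at each unknown node (sum of currents leaving = 0; resistances in Ω):
  Node 1: (V_1 - 12)/1.5 + (V_1 - 0)/36000 + (V_1 - 0)/27 = 0
Collecting terms: 0.7037 × V_1 = 8  =>  V_1 = 11.37 V
V_th = V_1 - V_2 = 11.37 - 0 = 11.37 V
Step 2 — R_th: zero the source — replace V1 by a short circuit (node 2 merges into node 0) — and find the resistance seen between A (node 1) and B (node 0).
Reduce the network between node 1 (A) and node 0 (B) by series/parallel combination:
  Rp1 = R1 ‖ R2 ‖ R3 (parallel, all between nodes 0 and 1) = 1/(1/1.5 + 1/36000 + 1/27) = 1.421 Ω
R_th = 1.421 Ω
I_n = V_th/R_th = 11.37/1.421 = 8 A, and R_n = R_th = 1.421 Ω

Final answer: I_n = 8 A, R_n = 1.421 Ω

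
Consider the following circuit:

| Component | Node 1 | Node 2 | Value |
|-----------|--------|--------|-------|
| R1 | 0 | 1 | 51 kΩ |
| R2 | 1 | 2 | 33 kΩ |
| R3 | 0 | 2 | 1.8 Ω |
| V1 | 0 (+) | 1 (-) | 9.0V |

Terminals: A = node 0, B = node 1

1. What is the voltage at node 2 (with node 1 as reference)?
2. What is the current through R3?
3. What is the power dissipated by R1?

Nodal analysis, taking node 1 as the 0 V reference.
Source V1 fixes V_0 = 9 V.
KCL at each unknown node (sum of currents leaving = 0; resistances in Ω):
  Node 2: (V_2 - 0)/33000 + (V_2 - 9)/1.8 = 0
Collecting terms: 0.5556 × V_2 = 5  =>  V_2 = 9 V
Part 1:
  Read off the nodal solution: V_2 = 9 V
Part 2:
  I_R3 = (V_0 - V_2)/R3 = (9 - 9)/1.8 = 0.0002727 A
  Magnitude: I_R3 = 0.0002727 A
Part 3:
  I_R1 = (V_0 - V_1)/R1 = (9 - 0)/51000 = 0.0001765 A
  P_R1 = I_R1² × R1 = (0.0001765)² × 51000 = 0.001588 W

Final answers:
1. V_2 = 9 V
2. I_R3 = 0.0002727 A
3. P_R1 = 0.001588 W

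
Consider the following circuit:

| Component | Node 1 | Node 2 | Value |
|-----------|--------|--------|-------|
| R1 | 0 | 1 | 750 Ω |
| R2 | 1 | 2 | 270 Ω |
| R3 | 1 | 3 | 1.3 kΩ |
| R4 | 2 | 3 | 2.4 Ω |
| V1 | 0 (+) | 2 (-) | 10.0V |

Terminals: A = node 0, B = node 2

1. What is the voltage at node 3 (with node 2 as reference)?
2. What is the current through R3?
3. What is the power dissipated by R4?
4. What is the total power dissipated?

Nodal analysis, taking node 2 as the 0 V reference.
Source V1 fixes V_0 = 10 V.
KCL at each unknown node (sum of currents leaving = 0; resistances in Ω):
  Node 1: (V_1 - 10)/750 + (V_1 - 0)/270 + (V_1 - V_3)/1300 = 0
  Node 3: (V_3 - V_1)/1300 + (V_3 - 0)/2.4 = 0
Collecting terms (coefficients in siemens):
  0.005806·V_1 - 0.0007692·V_3 = 0.01333
  0.4174·V_3 - 0.0007692·V_1 = 0
Determinant D = (0.005806)(0.4174) - (-0.0007692)(-0.0007692) = 0.002423
V_1 = [(0.01333)(0.4174) - (-0.0007692)(0)]/D = 2.297 V
V_3 = [(0.005806)(0) - (0.01333)(-0.0007692)]/D = 0.004233 V
Part 1:
  Read off the nodal solution: V_3 = 0.004233 V
Part 2:
  I_R3 = (V_1 - V_3)/R3 = (2.297 - 0.004233)/1300 = 0.001764 A
  Magnitude: I_R3 = 0.001764 A
Part 3:
  I_R4 = (V_2 - V_3)/R4 = (0 - 0.004233)/2.4 = -0.001764 A
  P_R4 = I_R4² × R4 = (-0.001764)² × 2.4 = 0.000007465 W
Part 4:
  Power in each resistor, P = (ΔV)²/R:
    P_R1 = (10 - 2.297)²/750 = 0.07912 W
    P_R2 = (2.297 - 0)²/270 = 0.01954 W
    P_R3 = (2.297 - 0.004233)²/1300 = 0.004043 W
    P_R4 = (0 - 0.004233)²/2.4 = 0.000007465 W
  P_total = P_R1 + P_R2 + P_R3 + P_R4 = 0.1027 W

Final answers:
1. V_3 = 0.004233 V
2. I_R3 = 0.001764 A
3. P_R4 = 7.465e-06 W
4. P_total = 0.1027 W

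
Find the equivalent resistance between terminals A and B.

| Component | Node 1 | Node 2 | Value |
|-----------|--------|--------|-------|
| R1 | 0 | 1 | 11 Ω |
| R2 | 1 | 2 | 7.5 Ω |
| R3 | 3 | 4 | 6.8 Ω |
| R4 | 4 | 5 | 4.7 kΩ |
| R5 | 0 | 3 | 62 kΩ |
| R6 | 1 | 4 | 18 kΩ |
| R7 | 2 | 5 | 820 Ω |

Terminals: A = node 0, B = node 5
The network is not a plain series/parallel combination. Inject a 1 A test current into terminal A (node 0) and return it from terminal B (node 5); then R_eq = V_A / (1 A).
Nodal analysis, taking node 5 as the 0 V reference.
Current source I_test pushes 1 A into node 0 and draws it out of node 5.
KCL at each unknown node (sum of currents leaving = 0; resistances in Ω):
  Node 0: (V_0 - V_1)/11 + (V_0 - V_3)/62000 - 1 = 0
  Node 1: (V_1 - V_0)/11 + (V_1 - V_2)/7.5 + (V_1 - V_4)/18000 = 0
  Node 2: (V_2 - V_1)/7.5 + (V_2 - 0)/820 = 0
  Node 3: (V_3 - V_0)/62000 + (V_3 - V_4)/6.8 = 0
  Node 4: (V_4 - V_1)/18000 + (V_4 - V_3)/6.8 + (V_4 - 0)/4700 = 0
Collecting terms (coefficients in siemens):
  0.09093·V_0 - 0.09091·V_1 - 0.00001613·V_3 = 1
  0.2243·V_1 - 0.09091·V_0 - 0.1333·V_2 - 0.00005556·V_4 = 0
  0.1346·V_2 - 0.1333·V_1 = 0
  0.1471·V_3 - 0.00001613·V_0 - 0.1471·V_4 = 0
  0.1473·V_4 - 0.00005556·V_1 - 0.1471·V_3 = 0
Solving these 5 simultaneous equations (Gaussian elimination) gives:
  V_0 = 803.1 V, V_1 = 792.2 V, V_2 = 785.1 V, V_3 = 200.3 V
  V_4 = 200.3 V
R_eq = V_0 / 1 A = 803.1 Ω

Final answer: 803.1 Ω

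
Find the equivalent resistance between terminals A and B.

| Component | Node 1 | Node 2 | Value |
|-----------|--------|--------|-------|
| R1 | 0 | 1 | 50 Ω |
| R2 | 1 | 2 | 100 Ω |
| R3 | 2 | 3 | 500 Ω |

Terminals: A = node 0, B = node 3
Reduce the network between node 0 (A) and node 3 (B) by series/parallel combination:
  Rs1 = R1 + R2 (series, joined only at node 1) = 50 + 100 = 150 Ω
  Rs2 = R3 + Rs1 (series, joined only at node 2) = 500 + 150 = 650 Ω
R_eq = 650 Ω

Final answer: 650 Ω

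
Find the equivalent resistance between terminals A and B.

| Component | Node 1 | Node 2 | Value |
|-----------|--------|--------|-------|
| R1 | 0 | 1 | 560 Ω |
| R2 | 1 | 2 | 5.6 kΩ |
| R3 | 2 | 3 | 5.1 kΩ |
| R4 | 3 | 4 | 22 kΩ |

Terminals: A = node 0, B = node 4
Reduce the network between node 0 (A) and node 4 (B) by series/parallel combination:
  Rs1 = R1 + R2 (series, joined only at node 1) = 560 + 5600 = 6160 Ω
  Rs2 = R3 + Rs1 (series, joined only at node 2) = 5100 + 6160 = 11260 Ω
  Rs3 = R4 + Rs2 (series, joined only at node 3) = 22000 + 11260 = 33260 Ω
R_eq = 33.26 kΩ

Final answer: 33.26 kΩ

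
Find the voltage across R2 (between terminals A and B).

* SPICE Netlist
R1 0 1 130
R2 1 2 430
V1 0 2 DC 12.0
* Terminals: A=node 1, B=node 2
R1 and R2 are in series across V1 (node 0 → node 1 → node 2), and the output A–B is taken across R2, so this is a voltage divider.
Series current: I = V1/(R1 + R2) = 12/(130 + 430) = 12/560 = 0.02143 A
V_R2 = I × R2 = V1 × R2/(R1 + R2) = 12 × 430/560 = 9.214 V

Final answer: 9.214 V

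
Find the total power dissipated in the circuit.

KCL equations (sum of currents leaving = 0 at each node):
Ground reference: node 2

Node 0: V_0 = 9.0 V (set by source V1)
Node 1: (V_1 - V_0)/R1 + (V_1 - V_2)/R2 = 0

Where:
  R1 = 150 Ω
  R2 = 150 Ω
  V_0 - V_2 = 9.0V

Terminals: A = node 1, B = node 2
Nodal analysis, taking node 2 as the 0 V reference.
Source V1 fixes V_0 = 9 V.
KCL at each unknown node (sum of currents leaving = 0; resistances in Ω):
  Node 1: (V_1 - 9)/150 + (V_1 - 0)/150 = 0
Collecting terms: 0.01333 × V_1 = 0.06  =>  V_1 = 4.5 V
Power in each resistor, P = (ΔV)²/R:
  P_R1 = (9 - 4.5)²/150 = 0.135 W
  P_R2 = (4.5 - 0)²/150 = 0.135 W
P_total = P_R1 + P_R2 = 0.27 W

Final answer: 0.27 W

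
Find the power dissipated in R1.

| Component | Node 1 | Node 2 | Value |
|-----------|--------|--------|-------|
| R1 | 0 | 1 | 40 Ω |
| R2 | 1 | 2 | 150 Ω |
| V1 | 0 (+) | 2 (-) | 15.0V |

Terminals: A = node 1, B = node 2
Nodal analysis, taking node 2 as the 0 V reference.
Source V1 fixes V_0 = 15 V.
KCL at each unknown node (sum of currents leaving = 0; resistances in Ω):
  Node 1: (V_1 - 15)/40 + (V_1 - 0)/150 = 0
Collecting terms: 0.03167 × V_1 = 0.375  =>  V_1 = 11.84 V
I_R1 = (V_0 - V_1)/R1 = (15 - 11.84)/40 = 0.07895 A
P_R1 = I_R1² × R1 = (0.07895)² × 40 = 0.2493 W

Final answer: 0.2493 W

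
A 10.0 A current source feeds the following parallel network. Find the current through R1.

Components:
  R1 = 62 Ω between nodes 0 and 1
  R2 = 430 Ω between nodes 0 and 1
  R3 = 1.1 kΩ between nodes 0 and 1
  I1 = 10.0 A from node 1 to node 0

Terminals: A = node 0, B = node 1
All resistors sit directly between nodes 0 and 1, so they are in parallel and share one voltage V; the full source current 10 A splits among them.
1/R_par = 1/62 + 1/430 + 1/1100 = 0.01936 S  =>  R_par = 51.64 Ω
V = I × R_par = 10 × 51.64 = 516.4 V
I_R1 = V/R1 = 516.4/62 = 8.33 A

Final answer: 8.33 A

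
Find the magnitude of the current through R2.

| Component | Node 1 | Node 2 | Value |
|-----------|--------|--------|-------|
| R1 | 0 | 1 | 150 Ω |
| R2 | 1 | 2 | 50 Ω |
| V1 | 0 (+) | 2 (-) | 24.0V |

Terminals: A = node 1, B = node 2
Nodal analysis, taking node 2 as the 0 V reference.
Source V1 fixes V_0 = 24 V.
KCL at each unknown node (sum of currents leaving = 0; resistances in Ω):
  Node 1: (V_1 - 24)/150 + (V_1 - 0)/50 = 0
Collecting terms: 0.02667 × V_1 = 0.16  =>  V_1 = 6 V
I_R2 = (V_1 - V_2)/R2 = (6 - 0)/50 = 0.12 A
|I_R2| = 0.12 A

Final answer: |I_R2| = 0.12 A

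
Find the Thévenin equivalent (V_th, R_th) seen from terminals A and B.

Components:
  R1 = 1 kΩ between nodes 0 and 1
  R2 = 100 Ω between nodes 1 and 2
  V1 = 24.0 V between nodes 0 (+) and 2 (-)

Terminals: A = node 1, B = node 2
Step 1 — V_th is the open-circuit voltage V_A - V_B (nothing connected across the terminals).
Nodal analysis, taking node 2 as the 0 V reference.
Source V1 fixes V_0 = 24 V.
KCL at each unknown node (sum of currents leaving = 0; resistances in Ω):
  Node 1: (V_1 - 24)/1000 + (V_1 - 0)/100 = 0
Collecting terms: 0.011 × V_1 = 0.024  =>  V_1 = 2.182 V
V_th = V_1 - V_2 = 2.182 - 0 = 2.182 V
Step 2 — R_th: zero the source — replace V1 by a short circuit (node 2 merges into node 0) — and find the resistance seen between A (node 1) and B (node 0).
Reduce the network between node 1 (A) and node 0 (B) by series/parallel combination:
  Rp1 = R1 ‖ R2 (parallel, both between nodes 0 and 1) = 1/(1/1000 + 1/100) = 90.91 Ω
R_th = 90.91 Ω

Final answer: V_th = 2.182 V, R_th = 90.91 Ω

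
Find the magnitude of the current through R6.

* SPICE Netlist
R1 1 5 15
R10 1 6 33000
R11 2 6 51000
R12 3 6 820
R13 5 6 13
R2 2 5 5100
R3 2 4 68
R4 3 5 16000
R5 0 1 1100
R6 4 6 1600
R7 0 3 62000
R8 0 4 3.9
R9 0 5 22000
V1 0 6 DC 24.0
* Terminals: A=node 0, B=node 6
Nodal analysis, taking node 6 as the 0 V reference.
Source V1 fixes V_0 = 24 V.
KCL at each unknown node (sum of currents leaving = 0; resistances in Ω):
  Node 1: (V_1 - V_5)/15 + (V_1 - 24)/1100 + (V_1 - 0)/33000 = 0
  Node 2: (V_2 - V_5)/5100 + (V_2 - V_4)/68 + (V_2 - 0)/51000 = 0
  Node 3: (V_3 - V_5)/16000 + (V_3 - 24)/62000 + (V_3 - 0)/820 = 0
  Node 4: (V_4 - V_2)/68 + (V_4 - 0)/1600 + (V_4 - 24)/3.9 = 0
  Node 5: (V_5 - V_1)/15 + (V_5 - V_2)/5100 + (V_5 - V_3)/16000 + (V_5 - 24)/22000 + (V_5 - 0)/13 = 0
Collecting terms (coefficients in siemens):
  0.06761·V_1 - 0.06667·V_5 = 0.02182
  0.01492·V_2 - 0.01471·V_4 - 0.0001961·V_5 = 0
  0.001298·V_3 - 0.0000625·V_5 = 0.0003871
  0.2717·V_4 - 0.01471·V_2 = 6.154
  0.1439·V_5 - 0.06667·V_1 - 0.0001961·V_2 - 0.0000625·V_3 = 0.001091
Solving these 5 simultaneous equations (Gaussian elimination) gives:
  V_1 = 0.6665 V, V_2 = 23.58 V, V_3 = 0.315 V, V_4 = 23.92 V
  V_5 = 0.3487 V
I_R6 = (V_4 - V_6)/R6 = (23.92 - 0)/1600 = 0.01495 A
|I_R6| = 0.01495 A

Final answer: |I_R6| = 0.01495 A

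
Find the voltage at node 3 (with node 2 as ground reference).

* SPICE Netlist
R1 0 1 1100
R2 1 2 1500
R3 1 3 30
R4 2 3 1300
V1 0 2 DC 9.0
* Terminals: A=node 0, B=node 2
Nodal analysis, taking node 2 as the 0 V reference.
Source V1 fixes V_0 = 9 V.
KCL at each unknown node (sum of currents leaving = 0; resistances in Ω):
  Node 1: (V_1 - 9)/1100 + (V_1 - 0)/1500 + (V_1 - V_3)/30 = 0
  Node 3: (V_3 - V_1)/30 + (V_3 - 0)/1300 = 0
Collecting terms (coefficients in siemens):
  0.03491·V_1 - 0.03333·V_3 = 0.008182
  0.0341·V_3 - 0.03333·V_1 = 0
Determinant D = (0.03491)(0.0341) - (-0.03333)(-0.03333) = 0.00007938
V_1 = [(0.008182)(0.0341) - (-0.03333)(0)]/D = 3.515 V
V_3 = [(0.03491)(0) - (0.008182)(-0.03333)]/D = 3.436 V
The requested potential is V_3 = 3.436 V.

Final answer: V_3 = 3.436 V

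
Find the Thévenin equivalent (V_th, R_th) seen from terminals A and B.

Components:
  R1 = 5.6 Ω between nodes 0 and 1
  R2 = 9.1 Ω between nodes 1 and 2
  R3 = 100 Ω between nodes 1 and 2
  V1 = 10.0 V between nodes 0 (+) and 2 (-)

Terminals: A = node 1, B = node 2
Step 1 — V_th is the open-circuit voltage V_A - V_B (nothing connected across the terminals).
Nodal analysis, taking node 2 as the 0 V reference.
Source V1 fixes V_0 = 10 V.
KCL at each unknown node (sum of currents leaving = 0; resistances in Ω):
  Node 1: (V_1 - 10)/5.6 + (V_1 - 0)/9.1 + (V_1 - 0)/100 = 0
Collecting terms: 0.2985 × V_1 = 1.786  =>  V_1 = 5.983 V
V_th = V_1 - V_2 = 5.983 - 0 = 5.983 V
Step 2 — R_th: zero the source — replace V1 by a short circuit (node 2 merges into node 0) — and find the resistance seen between A (node 1) and B (node 0).
Reduce the network between node 1 (A) and node 0 (B) by series/parallel combination:
  Rp1 = R1 ‖ R2 ‖ R3 (parallel, all between nodes 0 and 1) = 1/(1/5.6 + 1/9.1 + 1/100) = 3.351 Ω
R_th = 3.351 Ω

Final answer: V_th = 5.983 V, R_th = 3.351 Ω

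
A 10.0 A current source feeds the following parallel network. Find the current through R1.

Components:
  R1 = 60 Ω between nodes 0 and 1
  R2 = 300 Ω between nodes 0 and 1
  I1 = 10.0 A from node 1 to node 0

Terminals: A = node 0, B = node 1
All resistors sit directly between nodes 0 and 1, so they are in parallel and share one voltage V; the full source current 10 A splits among them.
1/R_par = 1/60 + 1/300 = 0.02 S  =>  R_par = 50 Ω
V = I × R_par = 10 × 50 = 500 V
I_R1 = V/R1 = 500/60 = 8.333 A

Final answer: 8.333 A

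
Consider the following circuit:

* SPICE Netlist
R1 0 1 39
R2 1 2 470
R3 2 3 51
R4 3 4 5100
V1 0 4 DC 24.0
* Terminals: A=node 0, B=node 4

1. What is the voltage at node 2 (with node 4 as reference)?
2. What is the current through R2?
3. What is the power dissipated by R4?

Nodal analysis, taking node 4 as the 0 V reference.
Source V1 fixes V_0 = 24 V.
KCL at each unknown node (sum of currents leaving = 0; resistances in Ω):
  Node 1: (V_1 - 24)/39 + (V_1 - V_2)/470 = 0
  Node 2: (V_2 - V_1)/470 + (V_2 - V_3)/51 = 0
  Node 3: (V_3 - V_2)/51 + (V_3 - 0)/5100 = 0
Collecting terms (coefficients in siemens):
  0.02777·V_1 - 0.002128·V_2 = 0.6154
  0.02174·V_2 - 0.002128·V_1 - 0.01961·V_3 = 0
  0.0198·V_3 - 0.01961·V_2 = 0
Solving these 3 simultaneous equations (Gaussian elimination) gives:
  V_1 = 23.83 V, V_2 = 21.84 V, V_3 = 21.63 V
Part 1:
  Read off the nodal solution: V_2 = 21.84 V
Part 2:
  I_R2 = (V_1 - V_2)/R2 = (23.83 - 21.84)/470 = 0.00424 A
  Magnitude: I_R2 = 0.00424 A
Part 3:
  I_R4 = (V_3 - V_4)/R4 = (21.63 - 0)/5100 = 0.00424 A
  P_R4 = I_R4² × R4 = (0.00424)² × 5100 = 0.0917 W

Final answers:
1. V_2 = 21.84 V
2. I_R2 = 0.00424 A
3. P_R4 = 0.0917 W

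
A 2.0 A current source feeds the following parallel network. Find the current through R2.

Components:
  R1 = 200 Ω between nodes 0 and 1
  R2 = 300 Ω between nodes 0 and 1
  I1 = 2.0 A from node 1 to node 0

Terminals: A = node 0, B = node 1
All resistors sit directly between nodes 0 and 1, so they are in parallel and share one voltage V; the full source current 2 A splits among them.
1/R_par = 1/200 + 1/300 = 0.008333 S  =>  R_par = 120 Ω
V = I × R_par = 2 × 120 = 240 V
I_R2 = V/R2 = 240/300 = 0.8 A

Final answer: 0.8 A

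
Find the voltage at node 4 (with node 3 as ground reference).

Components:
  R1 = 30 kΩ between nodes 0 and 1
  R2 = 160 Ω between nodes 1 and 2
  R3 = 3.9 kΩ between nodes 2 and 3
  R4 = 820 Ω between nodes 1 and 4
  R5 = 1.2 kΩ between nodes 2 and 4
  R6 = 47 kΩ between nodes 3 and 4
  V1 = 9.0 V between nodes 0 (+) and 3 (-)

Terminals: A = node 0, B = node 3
Nodal analysis, taking node 3 as the 0 V reference.
Source V1 fixes V_0 = 9 V.
KCL at each unknown node (sum of currents leaving = 0; resistances in Ω):
  Node 1: (V_1 - 9)/30000 + (V_1 - V_2)/160 + (V_1 - V_4)/820 = 0
  Node 2: (V_2 - V_1)/160 + (V_2 - 0)/3900 + (V_2 - V_4)/1200 = 0
  Node 4: (V_4 - V_1)/820 + (V_4 - V_2)/1200 + (V_4 - 0)/47000 = 0
Collecting terms (coefficients in siemens):
  0.007503·V_1 - 0.00625·V_2 - 0.00122·V_4 = 0.0003
  0.00734·V_2 - 0.00625·V_1 - 0.0008333·V_4 = 0
  0.002074·V_4 - 0.00122·V_1 - 0.0008333·V_2 = 0
Solving these 3 simultaneous equations (Gaussian elimination) gives:
  V_1 = 0.9974 V, V_2 = 0.9597 V, V_4 = 0.972 V
The requested potential is V_4 = 0.972 V.

Final answer: V_4 = 0.972 V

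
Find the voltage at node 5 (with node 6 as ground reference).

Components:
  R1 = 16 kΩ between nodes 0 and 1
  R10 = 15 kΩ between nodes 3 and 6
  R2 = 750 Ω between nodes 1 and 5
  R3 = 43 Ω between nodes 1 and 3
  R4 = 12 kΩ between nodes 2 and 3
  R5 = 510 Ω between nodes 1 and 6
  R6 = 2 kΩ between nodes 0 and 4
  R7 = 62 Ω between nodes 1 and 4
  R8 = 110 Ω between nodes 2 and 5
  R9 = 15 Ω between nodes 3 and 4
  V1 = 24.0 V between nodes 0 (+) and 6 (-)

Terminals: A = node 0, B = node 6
Nodal analysis, taking node 6 as the 0 V reference.
Source V1 fixes V_0 = 24 V.
KCL at each unknown node (sum of currents leaving = 0; resistances in Ω):
  Node 1: (V_1 - 24)/16000 + (V_1 - V_5)/750 + (V_1 - V_3)/43 + (V_1 - 0)/510 + (V_1 - V_4)/62 = 0
  Node 2: (V_2 - V_3)/12000 + (V_2 - V_5)/110 = 0
  Node 3: (V_3 - V_1)/43 + (V_3 - V_2)/12000 + (V_3 - V_4)/15 + (V_3 - 0)/15000 = 0
  Node 4: (V_4 - 24)/2000 + (V_4 - V_1)/62 + (V_4 - V_3)/15 = 0
  Node 5: (V_5 - V_1)/750 + (V_5 - V_2)/110 = 0
Collecting terms (coefficients in siemens):
  0.04274·V_1 - 0.02326·V_3 - 0.01613·V_4 - 0.001333·V_5 = 0.0015
  0.009174·V_2 - 0.00008333·V_3 - 0.009091·V_5 = 0
  0.09007·V_3 - 0.02326·V_1 - 0.00008333·V_2 - 0.06667·V_4 = 0
  0.0833·V_4 - 0.01613·V_1 - 0.06667·V_3 = 0.012
  0.01042·V_5 - 0.001333·V_1 - 0.009091·V_2 = 0
Solving these 5 simultaneous equations (Gaussian elimination) gives:
  V_1 = 5.155 V, V_2 = 5.168 V, V_3 = 5.351 V, V_4 = 5.425 V
  V_5 = 5.167 V
The requested potential is V_5 = 5.167 V.

Final answer: V_5 = 5.167 V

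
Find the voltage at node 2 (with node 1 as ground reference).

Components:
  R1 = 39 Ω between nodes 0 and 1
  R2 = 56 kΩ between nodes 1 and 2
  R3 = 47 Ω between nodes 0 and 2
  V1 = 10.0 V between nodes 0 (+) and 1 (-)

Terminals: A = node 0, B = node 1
Nodal analysis, taking node 1 as the 0 V reference.
Source V1 fixes V_0 = 10 V.
KCL at each unknown node (sum of currents leaving = 0; resistances in Ω):
  Node 2: (V_2 - 0)/56000 + (V_2 - 10)/47 = 0
Collecting terms: 0.02129 × V_2 = 0.2128  =>  V_2 = 9.992 V
The requested potential is V_2 = 9.992 V.

Final answer: V_2 = 9.992 V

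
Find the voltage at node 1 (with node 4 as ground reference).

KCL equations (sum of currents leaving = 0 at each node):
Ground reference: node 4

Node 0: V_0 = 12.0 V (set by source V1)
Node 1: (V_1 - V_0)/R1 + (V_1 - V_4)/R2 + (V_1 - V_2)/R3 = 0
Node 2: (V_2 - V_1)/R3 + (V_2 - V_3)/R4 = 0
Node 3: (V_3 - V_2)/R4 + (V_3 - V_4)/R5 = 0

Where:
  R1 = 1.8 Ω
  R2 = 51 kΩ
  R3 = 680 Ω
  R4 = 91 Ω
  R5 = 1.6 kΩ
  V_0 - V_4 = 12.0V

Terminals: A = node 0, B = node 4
Nodal analysis, taking node 4 as the 0 V reference.
Source V1 fixes V_0 = 12 V.
KCL at each unknown node (sum of currents leaving = 0; resistances in Ω):
  Node 1: (V_1 - 12)/1.8 + (V_1 - 0)/51000 + (V_1 - V_2)/680 = 0
  Node 2: (V_2 - V_1)/680 + (V_2 - V_3)/91 = 0
  Node 3: (V_3 - V_2)/91 + (V_3 - 0)/1600 = 0
Collecting terms (coefficients in siemens):
  0.557·V_1 - 0.001471·V_2 = 6.667
  0.01246·V_2 - 0.001471·V_1 - 0.01099·V_3 = 0
  0.01161·V_3 - 0.01099·V_2 = 0
Solving these 3 simultaneous equations (Gaussian elimination) gives:
  V_1 = 11.99 V, V_2 = 8.552 V, V_3 = 8.091 V
The requested potential is V_1 = 11.99 V.

Final answer: V_1 = 11.99 V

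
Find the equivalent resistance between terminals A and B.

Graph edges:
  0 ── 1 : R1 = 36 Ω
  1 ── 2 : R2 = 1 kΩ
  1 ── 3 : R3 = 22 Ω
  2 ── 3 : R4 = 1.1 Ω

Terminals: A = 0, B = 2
Reduce the network between node 0 (A) and node 2 (B) by series/parallel combination:
  Rs1 = R3 + R4 (series, joined only at node 3) = 22 + 1.1 = 23.1 Ω
  Rp1 = R2 ‖ Rs1 (parallel, both between nodes 1 and 2) = 1/(1/1000 + 1/23.1) = 22.58 Ω
  Rs2 = R1 + Rp1 (series, joined only at node 1) = 36 + 22.58 = 58.58 Ω
R_eq = 58.58 Ω

Final answer: 58.58 Ω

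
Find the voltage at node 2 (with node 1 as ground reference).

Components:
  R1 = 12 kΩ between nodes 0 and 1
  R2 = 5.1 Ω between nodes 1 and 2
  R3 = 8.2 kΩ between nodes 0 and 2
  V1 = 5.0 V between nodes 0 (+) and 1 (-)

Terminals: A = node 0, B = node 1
Nodal analysis, taking node 1 as the 0 V reference.
Source V1 fixes V_0 = 5 V.
KCL at each unknown node (sum of currents leaving = 0; resistances in Ω):
  Node 2: (V_2 - 0)/5.1 + (V_2 - 5)/8200 = 0
Collecting terms: 0.1962 × V_2 = 0.0006098  =>  V_2 = 0.003108 V
The requested potential is V_2 = 0.003108 V.

Final answer: V_2 = 0.003108 V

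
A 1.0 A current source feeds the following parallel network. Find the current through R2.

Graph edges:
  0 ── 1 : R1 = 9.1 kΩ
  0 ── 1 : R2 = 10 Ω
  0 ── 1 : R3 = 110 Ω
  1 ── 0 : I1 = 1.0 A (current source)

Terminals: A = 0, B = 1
All resistors sit directly between nodes 0 and 1, so they are in parallel and share one voltage V; the full source current 1 A splits among them.
1/R_par = 1/9100 + 1/10 + 1/110 = 0.1092 S  =>  R_par = 9.157 Ω
V = I × R_par = 1 × 9.157 = 9.157 V
I_R2 = V/R2 = 9.157/10 = 0.9157 A

Final answer: 0.9157 A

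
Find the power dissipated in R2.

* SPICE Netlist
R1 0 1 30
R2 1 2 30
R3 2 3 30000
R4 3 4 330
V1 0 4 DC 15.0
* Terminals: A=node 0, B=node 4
Nodal analysis, taking node 4 as the 0 V reference.
Source V1 fixes V_0 = 15 V.
KCL at each unknown node (sum of currents leaving = 0; resistances in Ω):
  Node 1: (V_1 - 15)/30 + (V_1 - V_2)/30 = 0
  Node 2: (V_2 - V_1)/30 + (V_2 - V_3)/30000 = 0
  Node 3: (V_3 - V_2)/30000 + (V_3 - 0)/330 = 0
Collecting terms (coefficients in siemens):
  0.06667·V_1 - 0.03333·V_2 = 0.5
  0.03337·V_2 - 0.03333·V_1 - 0.00003333·V_3 = 0
  0.003064·V_3 - 0.00003333·V_2 = 0
Solving these 3 simultaneous equations (Gaussian elimination) gives:
  V_1 = 14.99 V, V_2 = 14.97 V, V_3 = 0.1629 V
I_R2 = (V_1 - V_2)/R2 = (14.99 - 14.97)/30 = 0.0004936 A
P_R2 = I_R2² × R2 = (0.0004936)² × 30 = 0.000007309 W

Final answer: 7.309e-06 W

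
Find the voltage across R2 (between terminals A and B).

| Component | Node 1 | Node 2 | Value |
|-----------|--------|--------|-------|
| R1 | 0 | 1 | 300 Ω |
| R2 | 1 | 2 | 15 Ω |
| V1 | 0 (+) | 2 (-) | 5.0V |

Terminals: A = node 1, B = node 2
R1 and R2 are in series across V1 (node 0 → node 1 → node 2), and the output A–B is taken across R2, so this is a voltage divider.
Series current: I = V1/(R1 + R2) = 5/(300 + 15) = 5/315 = 0.01587 A
V_R2 = I × R2 = V1 × R2/(R1 + R2) = 5 × 15/315 = 0.2381 V

Final answer: 0.2381 V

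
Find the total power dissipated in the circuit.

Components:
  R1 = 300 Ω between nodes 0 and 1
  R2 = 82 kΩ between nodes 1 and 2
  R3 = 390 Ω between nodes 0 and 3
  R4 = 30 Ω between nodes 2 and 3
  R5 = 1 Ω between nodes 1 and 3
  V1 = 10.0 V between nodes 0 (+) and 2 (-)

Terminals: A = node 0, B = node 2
Nodal analysis, taking node 2 as the 0 V reference.
Source V1 fixes V_0 = 10 V.
KCL at each unknown node (sum of currents leaving = 0; resistances in Ω):
  Node 1: (V_1 - 10)/300 + (V_1 - 0)/82000 + (V_1 - V_3)/1 = 0
  Node 3: (V_3 - 10)/390 + (V_3 - 0)/30 + (V_3 - V_1)/1 = 0
Collecting terms (coefficients in siemens):
  1.003·V_1 - 1·V_3 = 0.03333
  1.036·V_3 - 1·V_1 = 0.02564
Determinant D = (1.003)(1.036) - (-1)(-1) = 0.03936
V_1 = [(0.03333)(1.036) - (-1)(0.02564)]/D = 1.529 V
V_3 = [(1.003)(0.02564) - (0.03333)(-1)]/D = 1.5 V
Power in each resistor, P = (ΔV)²/R:
  P_R1 = (10 - 1.529)²/300 = 0.2392 W
  P_R2 = (1.529 - 0)²/82000 = 0.0000285 W
  P_R3 = (10 - 1.5)²/390 = 0.1852 W
  P_R4 = (0 - 1.5)²/30 = 0.07504 W
  P_R5 = (1.529 - 1.5)²/1 = 0.0007963 W
P_total = P_R1 + P_R2 + P_R3 + P_R4 + P_R5 = 0.5003 W

Final answer: 0.5003 W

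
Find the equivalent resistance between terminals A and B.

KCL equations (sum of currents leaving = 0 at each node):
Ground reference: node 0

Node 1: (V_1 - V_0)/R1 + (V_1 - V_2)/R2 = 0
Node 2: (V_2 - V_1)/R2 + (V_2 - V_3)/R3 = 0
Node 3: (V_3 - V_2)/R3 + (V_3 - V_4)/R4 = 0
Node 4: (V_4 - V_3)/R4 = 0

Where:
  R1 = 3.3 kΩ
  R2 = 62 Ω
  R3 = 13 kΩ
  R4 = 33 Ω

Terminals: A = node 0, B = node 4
Reduce the network between node 0 (A) and node 4 (B) by series/parallel combination:
  Rs1 = R1 + R2 (series, joined only at node 1) = 3300 + 62 = 3362 Ω
  Rs2 = R3 + Rs1 (series, joined only at node 2) = 13000 + 3362 = 16360 Ω
  Rs3 = R4 + Rs2 (series, joined only at node 3) = 33 + 16360 = 16400 Ω
R_eq = 16.39 kΩ

Final answer: 16.39 kΩ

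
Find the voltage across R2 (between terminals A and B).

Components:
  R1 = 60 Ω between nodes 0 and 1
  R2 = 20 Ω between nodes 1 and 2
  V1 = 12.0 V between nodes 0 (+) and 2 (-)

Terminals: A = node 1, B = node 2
R1 and R2 are in series across V1 (node 0 → node 1 → node 2), and the output A–B is taken across R2, so this is a voltage divider.
Series current: I = V1/(R1 + R2) = 12/(60 + 20) = 12/80 = 0.15 A
V_R2 = I × R2 = V1 × R2/(R1 + R2) = 12 × 20/80 = 3 V

Final answer: 3 V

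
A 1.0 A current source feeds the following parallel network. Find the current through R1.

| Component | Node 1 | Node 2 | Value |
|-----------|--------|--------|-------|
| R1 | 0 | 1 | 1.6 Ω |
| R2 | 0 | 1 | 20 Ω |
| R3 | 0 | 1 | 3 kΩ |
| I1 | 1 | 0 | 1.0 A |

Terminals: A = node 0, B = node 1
All resistors sit directly between nodes 0 and 1, so they are in parallel and share one voltage V; the full source current 1 A splits among them.
1/R_par = 1/1.6 + 1/20 + 1/3000 = 0.6753 S  =>  R_par = 1.481 Ω
V = I × R_par = 1 × 1.481 = 1.481 V
I_R1 = V/R1 = 1.481/1.6 = 0.9255 A

Final answer: 0.9255 A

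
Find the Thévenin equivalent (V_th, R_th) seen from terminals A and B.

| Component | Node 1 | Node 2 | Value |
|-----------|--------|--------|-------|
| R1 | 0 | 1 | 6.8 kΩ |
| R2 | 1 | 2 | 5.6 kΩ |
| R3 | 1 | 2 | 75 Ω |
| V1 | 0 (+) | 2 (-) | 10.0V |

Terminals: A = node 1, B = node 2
Step 1 — V_th is the open-circuit voltage V_A - V_B (nothing connected across the terminals).
Nodal analysis, taking node 2 as the 0 V reference.
Source V1 fixes V_0 = 10 V.
KCL at each unknown node (sum of currents leaving = 0; resistances in Ω):
  Node 1: (V_1 - 10)/6800 + (V_1 - 0)/5600 + (V_1 - 0)/75 = 0
Collecting terms: 0.01366 × V_1 = 0.001471  =>  V_1 = 0.1077 V
V_th = V_1 - V_2 = 0.1077 - 0 = 0.1077 V
Step 2 — R_th: zero the source — replace V1 by a short circuit (node 2 merges into node 0) — and find the resistance seen between A (node 1) and B (node 0).
Reduce the network between node 1 (A) and node 0 (B) by series/parallel combination:
  Rp1 = R1 ‖ R2 ‖ R3 (parallel, all between nodes 0 and 1) = 1/(1/6800 + 1/5600 + 1/75) = 73.21 Ω
R_th = 73.21 Ω

Final answer: V_th = 0.1077 V, R_th = 73.21 Ω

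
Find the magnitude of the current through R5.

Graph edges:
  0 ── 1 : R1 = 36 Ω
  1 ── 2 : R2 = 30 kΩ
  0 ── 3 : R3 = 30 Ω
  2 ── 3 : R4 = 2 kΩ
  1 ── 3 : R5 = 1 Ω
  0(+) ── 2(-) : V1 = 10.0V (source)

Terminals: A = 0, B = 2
Nodal analysis, taking node 2 as the 0 V reference.
Source V1 fixes V_0 = 10 V.
KCL at each unknown node (sum of currents leaving = 0; resistances in Ω):
  Node 1: (V_1 - 10)/36 + (V_1 - 0)/30000 + (V_1 - V_3)/1 = 0
  Node 3: (V_3 - 10)/30 + (V_3 - 0)/2000 + (V_3 - V_1)/1 = 0
Collecting terms (coefficients in siemens):
  1.028·V_1 - 1·V_3 = 0.2778
  1.034·V_3 - 1·V_1 = 0.3333
Determinant D = (1.028)(1.034) - (-1)(-1) = 0.06259
V_1 = [(0.2778)(1.034) - (-1)(0.3333)]/D = 9.915 V
V_3 = [(1.028)(0.3333) - (0.2778)(-1)]/D = 9.913 V
I_R5 = (V_1 - V_3)/R5 = (9.915 - 9.913)/1 = 0.002042 A
|I_R5| = 0.002042 A

Final answer: |I_R5| = 0.002042 A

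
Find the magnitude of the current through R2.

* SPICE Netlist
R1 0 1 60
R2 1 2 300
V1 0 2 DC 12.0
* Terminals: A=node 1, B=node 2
Nodal analysis, taking node 2 as the 0 V reference.
Source V1 fixes V_0 = 12 V.
KCL at each unknown node (sum of currents leaving = 0; resistances in Ω):
  Node 1: (V_1 - 12)/60 + (V_1 - 0)/300 = 0
Collecting terms: 0.02 × V_1 = 0.2  =>  V_1 = 10 V
I_R2 = (V_1 - V_2)/R2 = (10 - 0)/300 = 0.03333 A
|I_R2| = 0.03333 A

Final answer: |I_R2| = 0.03333 A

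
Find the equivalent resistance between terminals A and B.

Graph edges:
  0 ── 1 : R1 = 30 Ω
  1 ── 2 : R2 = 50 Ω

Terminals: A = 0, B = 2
Reduce the network between node 0 (A) and node 2 (B) by series/parallel combination:
  Rs1 = R1 + R2 (series, joined only at node 1) = 30 + 50 = 80 Ω
R_eq = 80 Ω

Final answer: 80 Ω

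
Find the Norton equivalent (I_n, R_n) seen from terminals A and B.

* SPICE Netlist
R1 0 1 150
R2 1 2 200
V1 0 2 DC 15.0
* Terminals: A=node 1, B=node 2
Find the Thévenin equivalent first; then I_n = V_th/R_th and R_n = R_th.
Step 1 — V_th is the open-circuit voltage V_A - V_B (nothing connected across the terminals).
Nodal analysis, taking node 2 as the 0 V reference.
Source V1 fixes V_0 = 15 V.
KCL at each unknown node (sum of currents leaving = 0; resistances in Ω):
  Node 1: (V_1 - 15)/150 + (V_1 - 0)/200 = 0
Collecting terms: 0.01167 × V_1 = 0.1  =>  V_1 = 8.571 V
V_th = V_1 - V_2 = 8.571 - 0 = 8.571 V
Step 2 — R_th: zero the source — replace V1 by a short circuit (node 2 merges into node 0) — and find the resistance seen between A (node 1) and B (node 0).
Reduce the network between node 1 (A) and node 0 (B) by series/parallel combination:
  Rp1 = R1 ‖ R2 (parallel, both between nodes 0 and 1) = 1/(1/150 + 1/200) = 85.71 Ω
R_th = 85.71 Ω
I_n = V_th/R_th = 8.571/85.71 = 0.1 A, and R_n = R_th = 85.71 Ω

Final answer: I_n = 0.1 A, R_n = 85.71 Ω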